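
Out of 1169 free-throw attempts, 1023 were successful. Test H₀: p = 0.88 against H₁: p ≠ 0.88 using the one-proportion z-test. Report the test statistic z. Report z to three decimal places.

p̂ = 1023/1169 = 0.87511.
Under H₀, SE = √(p₀(1−p₀)/n) = √(0.88·0.12/1169) = √0.000090334 = 0.009504.
z = (p̂ − p₀)/SE = (0.87511 − 0.88)/0.009504 = -0.515.

z = -0.515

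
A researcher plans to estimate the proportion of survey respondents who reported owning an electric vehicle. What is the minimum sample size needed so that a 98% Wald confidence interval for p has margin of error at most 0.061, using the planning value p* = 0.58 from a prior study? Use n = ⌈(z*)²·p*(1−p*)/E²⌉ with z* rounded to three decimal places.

n = 355

z* = 2.326 at the 98% level.
p*(1−p*) = 0.2436.
(z*)²·p*(1−p*)/E² = 5.410276·0.2436/0.003721 = 354.191.
Rounding up, n = 355.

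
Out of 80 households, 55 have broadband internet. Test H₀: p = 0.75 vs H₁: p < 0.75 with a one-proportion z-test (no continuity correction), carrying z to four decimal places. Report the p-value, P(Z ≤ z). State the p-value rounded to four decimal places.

p-value = 0.0984

With x = 55 successes in n = 80, p̂ = 0.68750.
Under H₀, SE = √(p₀(1−p₀)/n) = √(0.75·0.25/80) = √0.002343750 = 0.048412.
z = (p̂ − p₀)/SE = (55/80 − 0.75)/0.048412 ≈ -1.2910.
p-value = P(Z ≤ z) with z = -1.2910 → 0.0984.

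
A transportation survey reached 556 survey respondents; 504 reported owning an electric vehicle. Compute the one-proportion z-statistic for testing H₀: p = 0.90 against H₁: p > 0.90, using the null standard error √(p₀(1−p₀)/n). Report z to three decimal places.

Sample proportion p̂ = 504/556 = 0.90647.
Null standard error: √(0.90·0.10/556) = √0.000161871 = 0.012723.
Test statistic: z = 0.00647/0.012723 = 0.509.

z = 0.509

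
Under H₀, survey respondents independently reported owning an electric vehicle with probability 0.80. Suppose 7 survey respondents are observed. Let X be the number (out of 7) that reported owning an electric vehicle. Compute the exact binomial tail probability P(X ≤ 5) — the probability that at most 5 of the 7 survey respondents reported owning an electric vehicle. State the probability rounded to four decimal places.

P = 0.4233

X is binomial with n = 7 and p = 0.80.
P(X ≤ 5) = Σ_{j=0}^{5} C(7,j)·0.80^j·0.20^{7−j}.
= 0.000013 + 0.000358 + 0.004301 + 0.028672 + 0.114688 + 0.275251 = 0.4233.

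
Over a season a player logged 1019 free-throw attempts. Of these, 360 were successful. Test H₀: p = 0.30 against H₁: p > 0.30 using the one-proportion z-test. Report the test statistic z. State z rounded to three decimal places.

The sample proportion is 360/1019 = 0.35329.
SE₀ = √(0.30·0.70/1019) = 0.014356.
Test statistic: z = 0.05329/0.014356 = 3.712.

z = 3.712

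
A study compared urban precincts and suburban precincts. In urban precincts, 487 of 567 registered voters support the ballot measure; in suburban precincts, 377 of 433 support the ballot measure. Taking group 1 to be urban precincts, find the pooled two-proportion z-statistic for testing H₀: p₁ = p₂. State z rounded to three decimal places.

z = -0.538

Sample proportions: p̂₁ = 487/567 = 0.85891 and p̂₂ = 377/433 = 0.87067.
Pooling: p̂ = 864/1000 = 0.86400.
Pooled SE = √[0.1175040·0.00407314] ≈ 0.021877.
z = -0.01176/0.021877 = -0.538.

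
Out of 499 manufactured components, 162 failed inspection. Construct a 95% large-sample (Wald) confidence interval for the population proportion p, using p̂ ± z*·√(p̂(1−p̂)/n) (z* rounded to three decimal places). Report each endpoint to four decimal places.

p̂ = 162/499 = 0.32465.
SE(p̂) = √(0.32465·0.67535/499) = 0.020961.
The 95% critical value is z* = 1.960.
Margin of error: 1.960 × 0.020961 = 0.04108.
CI: 0.32465 ± 0.04108 = (0.2836, 0.3657).

(0.2836, 0.3657)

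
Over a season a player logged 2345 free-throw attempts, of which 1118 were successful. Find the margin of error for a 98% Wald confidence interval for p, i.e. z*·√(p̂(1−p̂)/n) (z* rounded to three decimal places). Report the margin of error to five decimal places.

With x = 1118 successes in n = 2345, p̂ = 0.47676.
Standard error of p̂: √(0.249460/2345) = √0.000106379 = 0.010314.
The 98% critical value is z* = 2.326.
ME = 2.326·0.010314 = 0.02399.

ME = 0.02399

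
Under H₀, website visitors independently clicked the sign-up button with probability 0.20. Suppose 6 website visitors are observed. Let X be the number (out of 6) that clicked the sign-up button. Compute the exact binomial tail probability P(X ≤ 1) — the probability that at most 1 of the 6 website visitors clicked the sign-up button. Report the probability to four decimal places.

X ~ Binomial(n=6, p=0.20).
P(X ≤ 1) = C(6,0)·0.20^0·0.80^6 + C(6,1)·0.20^1·0.80^5.
= 0.262144 + 0.393216 = 0.6554.

P = 0.6554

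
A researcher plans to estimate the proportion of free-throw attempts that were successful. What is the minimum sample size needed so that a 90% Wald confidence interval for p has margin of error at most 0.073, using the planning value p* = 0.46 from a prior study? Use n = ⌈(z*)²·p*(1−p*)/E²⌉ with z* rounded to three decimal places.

For 90% confidence, z* = 1.645.
p*(1−p*) = 0.46·0.54 = 0.2484.
Required n before rounding: 2.706025 × 0.2484 / 0.073² = 126.136.
Rounding up, n = 127.

n = 127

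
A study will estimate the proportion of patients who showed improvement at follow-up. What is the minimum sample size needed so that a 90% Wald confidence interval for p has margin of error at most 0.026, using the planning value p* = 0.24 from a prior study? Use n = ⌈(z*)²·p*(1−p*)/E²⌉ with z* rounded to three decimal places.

The 90% critical value is z* = 1.645.
p*(1−p*) = 0.1824.
(z*)²·p*(1−p*)/E² = 2.706025·0.1824/0.000676 = 730.146.
Rounding up, n = 731.

n = 731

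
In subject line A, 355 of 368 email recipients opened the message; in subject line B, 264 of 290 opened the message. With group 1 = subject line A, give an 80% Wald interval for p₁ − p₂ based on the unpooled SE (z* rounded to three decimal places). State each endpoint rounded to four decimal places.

p̂₁ = 0.96467, p̂₂ = 0.91034, so the observed difference is 0.05433.
SE = √(0.000092604 + 0.000281438) = √0.000374042 = 0.019340.
z* = 1.282 at the 80% level. Margin of error = 0.02479.
So the interval runs from 0.0295 to 0.0791.

(0.0295, 0.0791)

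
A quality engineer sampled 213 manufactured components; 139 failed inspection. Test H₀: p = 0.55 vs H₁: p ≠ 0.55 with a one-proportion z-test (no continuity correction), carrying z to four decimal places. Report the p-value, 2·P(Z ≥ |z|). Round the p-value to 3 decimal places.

p-value = 0.003

The sample proportion is 139/213 = 0.65258.
Under H₀, SE = √(p₀(1−p₀)/n) = √(0.55·0.45/213) = √0.001161972 = 0.034088.
z = (p̂ − p₀)/SE = (139/213 − 0.55)/0.034088 ≈ 3.0094.
From the standard normal, 2·P(Z ≥ |z|) = 0.003.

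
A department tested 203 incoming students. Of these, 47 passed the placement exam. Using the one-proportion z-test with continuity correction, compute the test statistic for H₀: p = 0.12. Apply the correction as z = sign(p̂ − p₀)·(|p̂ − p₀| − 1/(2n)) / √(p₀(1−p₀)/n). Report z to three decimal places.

z = 4.782

The sample proportion is 47/203 = 0.23153. p̂ − p₀ = 0.111527.
Continuity correction 1/(2n) = 1/406 = 0.002463.
Corrected numerator: |0.111527| − 0.002463 = 0.109064.
Under H₀, SE = √(p₀(1−p₀)/n) = √(0.12·0.88/203) = √0.000520197 = 0.022808.
z = +0.109064/0.022808 = 4.782.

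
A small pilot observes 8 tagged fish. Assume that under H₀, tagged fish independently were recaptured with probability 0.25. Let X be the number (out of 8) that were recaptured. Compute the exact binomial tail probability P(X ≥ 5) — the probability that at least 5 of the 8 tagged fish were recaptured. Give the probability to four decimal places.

X is binomial with n = 8 and p = 0.25.
P(X ≥ 5) = C(8,5)·0.25^5·0.75^3 + C(8,6)·0.25^6·0.75^2 + C(8,7)·0.25^7·0.75^1 + C(8,8)·0.25^8·0.75^0.
= 0.023071 + 0.003845 + 0.000366 + 0.000015 = 0.0273.

P = 0.0273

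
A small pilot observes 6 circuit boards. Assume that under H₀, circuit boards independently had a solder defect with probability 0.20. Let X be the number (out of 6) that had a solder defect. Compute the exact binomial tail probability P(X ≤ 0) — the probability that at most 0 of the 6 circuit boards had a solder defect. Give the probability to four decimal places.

X is binomial with n = 6 and p = 0.20.
P(X ≤ 0) = C(6,0)·0.20^0·0.80^6.
= 0.262144 = 0.2621.

P = 0.2621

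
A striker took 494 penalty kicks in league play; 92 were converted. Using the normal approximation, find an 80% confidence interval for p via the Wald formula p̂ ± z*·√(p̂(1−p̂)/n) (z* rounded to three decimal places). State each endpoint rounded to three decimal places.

p̂ = 92/494 = 0.18623.
SE = √(p̂(1−p̂)/n) = √(0.151551/494) = 0.017515.
The 80% critical value is z* = 1.282.
Margin of error: 1.282 × 0.017515 = 0.02245.
CI: 0.18623 ± 0.02245 = (0.164, 0.209).

(0.164, 0.209)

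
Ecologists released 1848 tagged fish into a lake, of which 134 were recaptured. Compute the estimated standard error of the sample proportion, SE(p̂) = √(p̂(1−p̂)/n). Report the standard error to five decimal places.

p̂ = 134/1848 = 0.07251.
p̂(1−p̂) = 0.067252.
Dividing by n and taking the root: √0.000036392 = 0.00603.

SE = 0.00603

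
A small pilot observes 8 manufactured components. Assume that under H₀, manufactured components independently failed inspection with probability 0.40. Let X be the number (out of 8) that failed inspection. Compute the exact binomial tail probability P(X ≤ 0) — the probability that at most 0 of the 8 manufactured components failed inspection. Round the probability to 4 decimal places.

P = 0.0168

X ~ Binomial(n=8, p=0.40).
P(X ≤ 0) = C(8,0)·0.40^0·0.60^8.
= 0.016796 = 0.0168.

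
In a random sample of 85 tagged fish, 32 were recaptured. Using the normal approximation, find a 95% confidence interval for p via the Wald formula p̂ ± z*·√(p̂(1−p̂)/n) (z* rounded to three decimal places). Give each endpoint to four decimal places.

Sample proportion p̂ = 32/85 = 0.37647.
SE(p̂) = √(0.37647·0.62353/85) = 0.052551.
z* = 1.960 at the 95% level.
Margin of error: 1.960 × 0.052551 = 0.10300.
So the interval runs from 0.2735 to 0.4795.

(0.2735, 0.4795)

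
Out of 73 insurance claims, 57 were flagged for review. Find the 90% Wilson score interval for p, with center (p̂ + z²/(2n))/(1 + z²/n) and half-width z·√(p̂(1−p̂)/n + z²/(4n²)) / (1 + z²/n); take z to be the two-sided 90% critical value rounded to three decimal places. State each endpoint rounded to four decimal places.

(0.6919, 0.8496)

Here p̂ = 57/73 = 0.78082 and z = 1.645 (z² = 2.706025).
1 + z²/n = 1.037069.
Center = (0.78082 + 0.018534)/1.037069 = 0.77078.
Radicand: p̂(1−p̂)/n + z²/(4n²) = 0.002344371 + 0.000126948 = 0.002471319.
Half-width = z·√(radicand)/denom = 1.645·0.049712/1.037069 = 0.07885.
So the interval runs from 0.6919 to 0.8496.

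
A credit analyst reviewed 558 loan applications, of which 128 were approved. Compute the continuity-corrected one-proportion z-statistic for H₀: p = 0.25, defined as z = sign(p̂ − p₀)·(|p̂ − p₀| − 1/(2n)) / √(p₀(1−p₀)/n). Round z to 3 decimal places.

Sample proportion p̂ = 128/558 = 0.22939. p̂ − p₀ = -0.020609.
Continuity correction 1/(2n) = 1/1116 = 0.000896.
Corrected numerator: |-0.020609| − 0.000896 = 0.019713.
SE₀ = √(0.25·0.75/558) = 0.018331.
z = −0.019713/0.018331 = -1.075.

z = -1.075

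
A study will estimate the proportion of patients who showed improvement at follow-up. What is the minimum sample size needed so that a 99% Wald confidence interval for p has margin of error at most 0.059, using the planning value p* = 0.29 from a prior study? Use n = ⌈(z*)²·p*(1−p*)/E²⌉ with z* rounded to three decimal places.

For 99% confidence, z* = 2.576.
p*(1−p*) = 0.2059.
(z*)²·p*(1−p*)/E² = 6.635776·0.2059/0.003481 = 392.504.
Rounding up, n = 393.

n = 393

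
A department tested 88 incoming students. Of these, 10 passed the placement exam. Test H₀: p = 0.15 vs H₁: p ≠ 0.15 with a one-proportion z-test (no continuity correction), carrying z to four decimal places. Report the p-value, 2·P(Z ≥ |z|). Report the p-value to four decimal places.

p-value = 0.3394

p̂ = 10/88 = 0.11364.
SE₀ = √(0.15·0.85/88) = 0.038064.
z = (p̂ − p₀)/SE = (10/88 − 0.15)/0.038064 ≈ -0.9553.
From the standard normal, 2·P(Z ≥ |z|) = 0.3394.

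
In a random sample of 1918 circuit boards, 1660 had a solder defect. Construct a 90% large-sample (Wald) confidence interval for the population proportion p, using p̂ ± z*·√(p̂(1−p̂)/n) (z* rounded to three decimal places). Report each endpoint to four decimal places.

(0.8527, 0.8783)

Sample proportion p̂ = 1660/1918 = 0.86548.
SE = √(p̂(1−p̂)/n) = √(0.116421/1918) = 0.007791.
z* = 1.645 at the 90% level.
Margin = 1.645·0.007791 = 0.01282.
So the interval runs from 0.8527 to 0.8783.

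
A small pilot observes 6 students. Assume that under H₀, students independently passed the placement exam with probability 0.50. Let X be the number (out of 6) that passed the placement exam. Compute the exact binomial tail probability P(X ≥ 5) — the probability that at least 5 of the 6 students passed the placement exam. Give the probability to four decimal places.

P = 0.1094

X is binomial with n = 6 and p = 0.50.
P(X ≥ 5) = C(6,5)·0.50^5·0.50^1 + C(6,6)·0.50^6·0.50^0.
= 0.093750 + 0.015625 = 0.1094.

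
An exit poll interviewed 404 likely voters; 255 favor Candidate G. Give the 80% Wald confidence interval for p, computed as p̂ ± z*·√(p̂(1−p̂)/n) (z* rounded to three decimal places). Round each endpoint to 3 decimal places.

The sample proportion is 255/404 = 0.63119.
SE = √(p̂(1−p̂)/n) = √(0.232790/404) = 0.024004.
The 80% critical value is z* = 1.282.
Margin = 1.282·0.024004 = 0.03077.
Interval: 0.63119 ± 0.03077 → (0.600, 0.662).

(0.600, 0.662)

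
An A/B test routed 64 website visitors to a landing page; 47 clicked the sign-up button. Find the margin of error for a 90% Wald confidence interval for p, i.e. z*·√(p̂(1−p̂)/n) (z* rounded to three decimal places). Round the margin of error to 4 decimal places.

The sample proportion is 47/64 = 0.73438.
SE = √(p̂(1−p̂)/n) = √(0.195068/64) = 0.055208.
The 90% critical value is z* = 1.645.
ME = 1.645·0.055208 = 0.0908.

ME = 0.0908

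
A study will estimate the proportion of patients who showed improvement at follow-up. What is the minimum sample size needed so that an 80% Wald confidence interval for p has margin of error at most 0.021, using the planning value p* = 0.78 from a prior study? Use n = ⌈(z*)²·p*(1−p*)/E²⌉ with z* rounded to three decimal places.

n = 640

z* = 1.282 at the 80% level.
p*(1−p*) = 0.78·0.22 = 0.1716.
Required n before rounding: 1.643524 × 0.1716 / 0.021² = 639.521.
⌈639.521⌉ = 640.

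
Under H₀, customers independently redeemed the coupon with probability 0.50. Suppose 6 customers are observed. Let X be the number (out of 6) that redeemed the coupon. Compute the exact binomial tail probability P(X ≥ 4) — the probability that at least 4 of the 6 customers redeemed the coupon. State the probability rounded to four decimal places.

X is binomial with n = 6 and p = 0.50.
P(X ≥ 4) = C(6,4)·0.50^4·0.50^2 + C(6,5)·0.50^5·0.50^1 + C(6,6)·0.50^6·0.50^0.
= 0.234375 + 0.093750 + 0.015625 = 0.3438.

P = 0.3438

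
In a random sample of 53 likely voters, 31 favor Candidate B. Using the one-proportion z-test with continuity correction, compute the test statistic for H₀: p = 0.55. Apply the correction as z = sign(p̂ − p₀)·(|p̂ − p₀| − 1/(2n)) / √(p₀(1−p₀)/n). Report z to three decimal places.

z = 0.373

The sample proportion is 31/53 = 0.58491. p̂ − p₀ = 0.034906.
1/(2n) = 0.009434.
Corrected numerator: |0.034906| − 0.009434 = 0.025472.
Null standard error: √(0.55·0.45/53) = √0.004669811 = 0.068336.
z = (+)0.025472/0.068336 = 0.373.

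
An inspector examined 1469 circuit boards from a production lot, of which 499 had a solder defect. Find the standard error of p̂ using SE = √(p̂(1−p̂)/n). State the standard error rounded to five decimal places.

With x = 499 successes in n = 1469, p̂ = 0.33969.
p̂(1−p̂) = 0.224301.
SE = √(0.224301/1469) = √0.000152690 = 0.01236.

SE = 0.01236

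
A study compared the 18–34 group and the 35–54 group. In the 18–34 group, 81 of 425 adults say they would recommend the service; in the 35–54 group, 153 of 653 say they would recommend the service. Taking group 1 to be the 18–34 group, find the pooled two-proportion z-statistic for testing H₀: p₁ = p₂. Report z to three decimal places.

p̂₁ = 81/425 = 0.19059, p̂₂ = 153/653 = 0.23430.
Pooling: p̂ = 234/1078 = 0.21707.
Pooled SE = √[0.1699498·0.00388433] ≈ 0.025693.
z = (p̂₁ − p̂₂)/SE = (0.19059 − 0.23430)/0.025693 = -0.04371/0.025693 = -1.701.

z = -1.701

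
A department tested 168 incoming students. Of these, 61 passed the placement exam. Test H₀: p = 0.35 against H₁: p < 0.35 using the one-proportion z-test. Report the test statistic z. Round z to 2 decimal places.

The sample proportion is 61/168 = 0.36310.
Null standard error: √(0.35·0.65/168) = √0.001354167 = 0.036799.
Test statistic: z = 0.01310/0.036799 = 0.36.

z = 0.36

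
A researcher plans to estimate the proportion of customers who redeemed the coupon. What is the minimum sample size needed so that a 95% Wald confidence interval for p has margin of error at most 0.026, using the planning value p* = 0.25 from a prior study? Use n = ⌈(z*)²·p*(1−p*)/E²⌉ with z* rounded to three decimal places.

n = 1066

For 95% confidence, z* = 1.960.
p*(1−p*) = 0.25·0.75 = 0.1875.
Required n before rounding: 3.841600 × 0.1875 / 0.026² = 1065.533.
⌈1065.533⌉ = 1066.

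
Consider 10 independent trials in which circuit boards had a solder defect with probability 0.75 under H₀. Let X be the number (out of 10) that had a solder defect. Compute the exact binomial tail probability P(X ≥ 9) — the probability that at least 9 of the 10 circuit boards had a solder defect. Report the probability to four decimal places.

X is binomial with n = 10 and p = 0.75.
P(X ≥ 9) = C(10,9)·0.75^9·0.25^1 + C(10,10)·0.75^10·0.25^0.
= 0.187712 + 0.056314 = 0.2440.

P = 0.2440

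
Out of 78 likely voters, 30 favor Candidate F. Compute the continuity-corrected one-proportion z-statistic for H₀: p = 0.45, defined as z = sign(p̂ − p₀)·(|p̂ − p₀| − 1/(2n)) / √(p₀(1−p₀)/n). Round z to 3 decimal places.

z = -1.047

p̂ = 30/78 = 0.38462. p̂ − p₀ = -0.065385.
1/(2n) = 0.006410.
Corrected numerator: |-0.065385| − 0.006410 = 0.058975.
SE₀ = √(0.45·0.55/78) = 0.056330.
z = −0.058975/0.056330 = -1.047.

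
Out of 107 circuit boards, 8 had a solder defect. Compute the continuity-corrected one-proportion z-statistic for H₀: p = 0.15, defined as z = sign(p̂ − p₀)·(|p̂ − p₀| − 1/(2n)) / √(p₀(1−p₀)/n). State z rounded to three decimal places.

z = -2.044

p̂ = 8/107 = 0.07477. p̂ − p₀ = -0.075234.
1/(2n) = 0.004673.
Corrected numerator: |-0.075234| − 0.004673 = 0.070561.
Under H₀, SE = √(p₀(1−p₀)/n) = √(0.15·0.85/107) = √0.001191589 = 0.034519.
z = (−)0.070561/0.034519 = -2.044.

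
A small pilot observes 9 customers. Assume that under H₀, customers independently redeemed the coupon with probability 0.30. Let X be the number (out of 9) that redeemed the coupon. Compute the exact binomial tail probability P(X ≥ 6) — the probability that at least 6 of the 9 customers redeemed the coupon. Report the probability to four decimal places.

X ~ Binomial(n=9, p=0.30).
P(X ≥ 6) = C(9,6)·0.30^6·0.70^3 + C(9,7)·0.30^7·0.70^2 + C(9,8)·0.30^8·0.70^1 + C(9,9)·0.30^9·0.70^0.
= 0.021004 + 0.003858 + 0.000413 + 0.000020 = 0.0253.

P = 0.0253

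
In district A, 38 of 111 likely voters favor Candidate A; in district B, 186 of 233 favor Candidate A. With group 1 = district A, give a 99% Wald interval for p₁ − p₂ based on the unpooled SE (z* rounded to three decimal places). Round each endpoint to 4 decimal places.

(-0.5903, -0.3216)

p̂₁ = 0.34234, p̂₂ = 0.79828, so the observed difference is -0.45594.
SE = √(0.002028325 + 0.000691103) = √0.002719428 = 0.052148.
z* = 2.576 at the 99% level. Margin = 2.576·0.052148 = 0.13433.
Interval: -0.45594 ± 0.13433 → (-0.5903, -0.3216).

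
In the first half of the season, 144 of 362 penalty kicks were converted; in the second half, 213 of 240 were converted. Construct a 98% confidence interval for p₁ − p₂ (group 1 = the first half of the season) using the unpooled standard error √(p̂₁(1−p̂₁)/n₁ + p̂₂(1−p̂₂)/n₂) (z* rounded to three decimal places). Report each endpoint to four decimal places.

p̂₁ = 144/362 = 0.39779, p̂₂ = 213/240 = 0.88750; p̂₁ − p̂₂ = -0.48971.
SE = √(0.000661749 + 0.000416016) = √0.001077765 = 0.032829.
For 98% confidence, z* = 2.326. Margin = 2.326·0.032829 = 0.07636.
CI: -0.48971 ± 0.07636 = (-0.5661, -0.4133).

(-0.5661, -0.4133)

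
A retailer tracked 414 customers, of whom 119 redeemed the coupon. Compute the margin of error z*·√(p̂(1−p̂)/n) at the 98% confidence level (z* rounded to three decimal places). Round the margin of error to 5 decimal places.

ME = 0.05174

The sample proportion is 119/414 = 0.28744.
Standard error of p̂: √(0.204818/414) = √0.000494730 = 0.022243.
z* = 2.326 at the 98% level.
So ME = 0.05174.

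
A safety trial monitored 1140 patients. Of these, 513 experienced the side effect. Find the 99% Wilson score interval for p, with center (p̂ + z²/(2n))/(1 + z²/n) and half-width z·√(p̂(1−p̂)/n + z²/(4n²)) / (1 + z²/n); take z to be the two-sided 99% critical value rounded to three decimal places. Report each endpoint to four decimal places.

(0.4124, 0.4881)

p̂ = 513/1140 = 0.45000; z = 2.576, so z² = 6.635776.
Denominator 1 + z²/n = 1 + 6.635776/1140 = 1.005821.
Center = (0.45000 + 0.002910)/1.005821 = 0.45029.
Radicand: p̂(1−p̂)/n + z²/(4n²) = 0.000217105 + 0.000001277 = 0.000218382.
Half-width = 2.576·√0.000218382/1.005821 = 0.03785.
CI: 0.45029 ± 0.03785 = (0.4124, 0.4881).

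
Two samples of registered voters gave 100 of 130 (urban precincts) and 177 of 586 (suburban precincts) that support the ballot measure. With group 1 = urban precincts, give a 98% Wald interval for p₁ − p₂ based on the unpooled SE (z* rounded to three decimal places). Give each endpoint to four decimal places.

p̂₁ = 0.76923, p̂₂ = 0.30205, so the observed difference is 0.46718.
SE = √(0.001365498 + 0.000359752) = √0.001725250 = 0.041536.
For 98% confidence, z* = 2.326. Margin = 2.326·0.041536 = 0.09661.
So the interval runs from 0.3706 to 0.5638.

(0.3706, 0.5638)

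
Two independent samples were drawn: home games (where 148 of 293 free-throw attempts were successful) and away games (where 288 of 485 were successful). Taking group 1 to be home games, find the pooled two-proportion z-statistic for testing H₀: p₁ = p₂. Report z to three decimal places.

Sample proportions: p̂₁ = 148/293 = 0.50512 and p̂₂ = 288/485 = 0.59381.
Pooling: p̂ = 436/778 = 0.56041.
SE = √[p̂(1−p̂)(1/n₁+1/n₂)] = √[0.56041·0.43959·(1/293+1/485)] ≈ 0.036725.
z = -0.08869/0.036725 = -2.415.

z = -2.415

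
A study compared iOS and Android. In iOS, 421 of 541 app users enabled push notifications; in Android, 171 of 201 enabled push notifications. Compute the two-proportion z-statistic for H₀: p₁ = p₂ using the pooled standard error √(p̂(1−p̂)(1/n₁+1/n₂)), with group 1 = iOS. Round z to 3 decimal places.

p̂₁ = 421/541 = 0.77819, p̂₂ = 171/201 = 0.85075.
Pooled p̂ = (421+171)/(541+201) = 592/742 = 0.79784.
SE = √[p̂(1−p̂)(1/n₁+1/n₂)] = √[0.79784·0.20216·(1/541+1/201)] ≈ 0.033175.
z = (p̂₁ − p̂₂)/SE = (0.77819 − 0.85075)/0.033175 = -0.07256/0.033175 = -2.187.

z = -2.187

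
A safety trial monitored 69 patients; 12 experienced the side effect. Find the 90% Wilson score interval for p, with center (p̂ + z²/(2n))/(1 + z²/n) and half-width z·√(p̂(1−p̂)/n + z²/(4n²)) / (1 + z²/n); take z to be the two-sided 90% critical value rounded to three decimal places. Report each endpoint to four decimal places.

(0.1116, 0.2609)

Here p̂ = 12/69 = 0.17391 and z = 1.645 (z² = 2.706025).
1 + z²/n = 1.039218.
Center = (0.17391 + 0.019609)/1.039218 = 0.18622.
Radicand: p̂(1−p̂)/n + z²/(4n²) = 0.002082135 + 0.000142093 = 0.002224228.
Half-width = 1.645·√0.002224228/1.039218 = 0.07465.
CI: 0.18622 ± 0.07465 = (0.1116, 0.2609).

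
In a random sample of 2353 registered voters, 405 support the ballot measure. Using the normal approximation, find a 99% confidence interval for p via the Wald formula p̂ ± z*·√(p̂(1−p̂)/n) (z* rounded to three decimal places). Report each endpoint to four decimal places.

With x = 405 successes in n = 2353, p̂ = 0.17212.
SE(p̂) = √(0.17212·0.82788/2353) = 0.007782.
z* = 2.576 at the 99% level.
Margin = 2.576·0.007782 = 0.02005.
So the interval runs from 0.1521 to 0.1922.

(0.1521, 0.1922)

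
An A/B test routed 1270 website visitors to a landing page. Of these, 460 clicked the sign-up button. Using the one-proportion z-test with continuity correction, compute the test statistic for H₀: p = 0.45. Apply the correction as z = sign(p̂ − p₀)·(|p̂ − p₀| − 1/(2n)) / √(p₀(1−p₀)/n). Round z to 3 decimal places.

With x = 460 successes in n = 1270, p̂ = 0.36220. p̂ − p₀ = -0.087795.
Continuity correction 1/(2n) = 1/2540 = 0.000394.
Corrected numerator: |-0.087795| − 0.000394 = 0.087401.
Null standard error: √(0.45·0.55/1270) = √0.000194882 = 0.013960.
z = −0.087401/0.013960 = -6.261.

z = -6.261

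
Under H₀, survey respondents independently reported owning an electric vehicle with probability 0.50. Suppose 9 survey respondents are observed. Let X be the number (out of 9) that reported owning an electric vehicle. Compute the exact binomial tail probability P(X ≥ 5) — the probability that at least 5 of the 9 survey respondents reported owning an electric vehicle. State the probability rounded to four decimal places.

X ~ Binomial(n=9, p=0.50).
P(X ≥ 5) = Σ_{j=5}^{9} C(9,j)·0.50^j·0.50^{9−j}.
= 0.246094 + 0.164062 + 0.070312 + 0.017578 + 0.001953 = 0.5000.

P = 0.5000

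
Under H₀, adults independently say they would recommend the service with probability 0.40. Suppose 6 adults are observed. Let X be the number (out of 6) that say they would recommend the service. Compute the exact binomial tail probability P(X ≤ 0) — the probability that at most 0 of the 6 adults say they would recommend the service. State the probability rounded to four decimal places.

P = 0.0467

X ~ Binomial(n=6, p=0.40).
P(X ≤ 0) = C(6,0)·0.40^0·0.60^6.
= 0.046656 = 0.0467.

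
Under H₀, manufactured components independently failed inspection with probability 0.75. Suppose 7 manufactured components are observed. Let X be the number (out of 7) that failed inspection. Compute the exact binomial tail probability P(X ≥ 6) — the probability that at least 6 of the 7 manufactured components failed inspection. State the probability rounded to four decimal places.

P = 0.4449

X ~ Binomial(n=7, p=0.75).
P(X ≥ 6) = C(7,6)·0.75^6·0.25^1 + C(7,7)·0.75^7·0.25^0.
= 0.311462 + 0.133484 = 0.4449.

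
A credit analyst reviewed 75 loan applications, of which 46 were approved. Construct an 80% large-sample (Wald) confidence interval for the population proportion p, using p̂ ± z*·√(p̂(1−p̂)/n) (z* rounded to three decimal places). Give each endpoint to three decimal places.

(0.541, 0.685)

The sample proportion is 46/75 = 0.61333.
SE(p̂) = √(0.61333·0.38667/75) = 0.056232.
The 80% critical value is z* = 1.282.
Margin = 1.282·0.056232 = 0.07209.
Interval: 0.61333 ± 0.07209 → (0.541, 0.685).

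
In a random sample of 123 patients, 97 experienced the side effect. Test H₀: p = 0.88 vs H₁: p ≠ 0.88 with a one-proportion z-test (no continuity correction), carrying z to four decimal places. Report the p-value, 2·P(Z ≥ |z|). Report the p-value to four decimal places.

p-value = 0.0018

The sample proportion is 97/123 = 0.78862.
Under H₀, SE = √(p₀(1−p₀)/n) = √(0.88·0.12/123) = √0.000858537 = 0.029301.
Test statistic (full precision, shown to 4 dp): z = (97/123 − 0.88)/SE₀ ≈ -3.1188.
p-value = 2·P(Z ≥ |z|) with z = -3.1188 → 0.0018.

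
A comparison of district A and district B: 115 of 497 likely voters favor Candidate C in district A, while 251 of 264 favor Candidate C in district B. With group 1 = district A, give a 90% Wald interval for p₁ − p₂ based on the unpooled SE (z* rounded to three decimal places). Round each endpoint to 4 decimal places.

p̂₁ = 115/497 = 0.23139, p̂₂ = 251/264 = 0.95076; p̂₁ − p̂₂ = -0.71937.
Unpooled SE = √(p̂₁(1−p̂₁)/n₁ + p̂₂(1−p̂₂)/n₂) = √(0.000357843 + 0.000177339) = 0.023134.
z* = 1.645 at the 90% level. Margin = 1.645·0.023134 = 0.03806.
So the interval runs from -0.7574 to -0.6813.

(-0.7574, -0.6813)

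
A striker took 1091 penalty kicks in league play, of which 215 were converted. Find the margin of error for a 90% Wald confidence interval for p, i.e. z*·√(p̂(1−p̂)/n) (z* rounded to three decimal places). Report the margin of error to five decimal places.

ME = 0.01981

Sample proportion p̂ = 215/1091 = 0.19707.
SE = √(p̂(1−p̂)/n) = √(0.158232/1091) = 0.012043.
z* = 1.645 at the 90% level.
So ME = 0.01981.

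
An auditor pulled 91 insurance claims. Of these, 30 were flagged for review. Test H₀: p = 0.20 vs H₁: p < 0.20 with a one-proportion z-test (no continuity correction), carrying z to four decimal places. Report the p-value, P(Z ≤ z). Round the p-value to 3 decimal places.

p-value = 0.999

p̂ = 30/91 = 0.32967.
Null standard error: √(0.20·0.80/91) = √0.001758242 = 0.041931.
z = (p̂ − p₀)/SE = (30/91 − 0.20)/0.041931 ≈ 3.0924.
p-value = P(Z ≤ z) with z = 3.0924 → 0.999.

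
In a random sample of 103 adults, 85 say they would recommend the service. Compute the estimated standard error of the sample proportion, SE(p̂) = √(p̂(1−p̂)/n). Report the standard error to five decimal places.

The sample proportion is 85/103 = 0.82524.
p̂(1−p̂) = 0.144219.
SE = √(0.144219/103) = √0.001400184 = 0.03742.

SE = 0.03742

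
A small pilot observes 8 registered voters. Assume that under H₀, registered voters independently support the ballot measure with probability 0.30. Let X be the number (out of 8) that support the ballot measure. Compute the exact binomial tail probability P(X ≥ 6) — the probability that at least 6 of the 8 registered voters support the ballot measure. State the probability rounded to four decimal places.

P = 0.0113

X ~ Binomial(n=8, p=0.30).
P(X ≥ 6) = C(8,6)·0.30^6·0.70^2 + C(8,7)·0.30^7·0.70^1 + C(8,8)·0.30^8·0.70^0.
= 0.010002 + 0.001225 + 0.000066 = 0.0113.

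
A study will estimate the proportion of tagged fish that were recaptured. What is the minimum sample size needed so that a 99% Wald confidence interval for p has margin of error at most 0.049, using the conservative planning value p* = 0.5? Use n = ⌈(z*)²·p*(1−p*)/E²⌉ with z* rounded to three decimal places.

n = 691

For 99% confidence, z* = 2.576.
p*(1−p*) = 0.50·0.50 = 0.2500.
(z*)²·p*(1−p*)/E² = 6.635776·0.2500/0.002401 = 690.939.
Rounding up, n = 691.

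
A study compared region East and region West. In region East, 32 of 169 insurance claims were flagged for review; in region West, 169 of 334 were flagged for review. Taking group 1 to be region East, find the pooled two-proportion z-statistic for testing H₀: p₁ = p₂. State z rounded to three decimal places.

Sample proportions: p̂₁ = 32/169 = 0.18935 and p̂₂ = 169/334 = 0.50599.
Pooled p̂ = (32+169)/(169+334) = 201/503 = 0.39960.
SE = √[p̂(1−p̂)(1/n₁+1/n₂)] = √[0.39960·0.60040·(1/169+1/334)] ≈ 0.046238.
z = (p̂₁ − p̂₂)/SE = (0.18935 − 0.50599)/0.046238 = -0.31664/0.046238 = -6.848.

z = -6.848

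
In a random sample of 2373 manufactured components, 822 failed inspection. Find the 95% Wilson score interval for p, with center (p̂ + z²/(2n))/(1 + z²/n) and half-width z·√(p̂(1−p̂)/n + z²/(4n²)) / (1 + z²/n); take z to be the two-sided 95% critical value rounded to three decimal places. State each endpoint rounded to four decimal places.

(0.3275, 0.3658)

Here p̂ = 822/2373 = 0.34640 and z = 1.960 (z² = 3.841600).
1 + z²/n = 1.001619.
Center = (0.34640 + 0.000809)/1.001619 = 0.34665.
Radicand: p̂(1−p̂)/n + z²/(4n²) = 0.000095409 + 0.000000171 = 0.000095580.
Half-width = z·√(radicand)/denom = 1.960·0.009776/1.001619 = 0.01913.
CI: 0.34665 ± 0.01913 = (0.3275, 0.3658).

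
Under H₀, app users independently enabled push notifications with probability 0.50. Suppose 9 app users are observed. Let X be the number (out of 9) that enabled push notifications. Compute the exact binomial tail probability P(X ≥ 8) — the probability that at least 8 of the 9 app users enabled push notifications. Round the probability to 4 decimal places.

X ~ Binomial(n=9, p=0.50).
P(X ≥ 8) = C(9,8)·0.50^8·0.50^1 + C(9,9)·0.50^9·0.50^0.
= 0.017578 + 0.001953 = 0.0195.

P = 0.0195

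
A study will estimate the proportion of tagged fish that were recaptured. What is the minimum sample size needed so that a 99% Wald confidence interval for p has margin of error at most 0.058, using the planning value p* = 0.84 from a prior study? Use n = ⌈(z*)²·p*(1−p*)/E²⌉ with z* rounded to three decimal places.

For 99% confidence, z* = 2.576.
p*(1−p*) = 0.1344.
(z*)²·p*(1−p*)/E² = 6.635776·0.1344/0.003364 = 265.115.
Rounding up, n = 266.

n = 266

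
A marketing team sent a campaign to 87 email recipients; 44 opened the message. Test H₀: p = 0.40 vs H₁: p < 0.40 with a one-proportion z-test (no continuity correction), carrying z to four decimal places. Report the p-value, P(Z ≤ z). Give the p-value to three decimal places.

The sample proportion is 44/87 = 0.50575.
SE₀ = √(0.40·0.60/87) = 0.052523.
z = (p̂ − p₀)/SE = (44/87 − 0.40)/0.052523 ≈ 2.0134.
p-value = P(Z ≤ z) with z = 2.0134 → 0.978.

p-value = 0.978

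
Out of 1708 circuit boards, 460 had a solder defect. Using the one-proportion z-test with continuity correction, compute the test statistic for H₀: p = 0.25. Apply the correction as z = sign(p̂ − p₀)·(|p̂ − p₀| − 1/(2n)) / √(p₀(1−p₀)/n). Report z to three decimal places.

The sample proportion is 460/1708 = 0.26932. p̂ − p₀ = 0.019321.
1/(2n) = 0.000293.
Corrected numerator: |0.019321| − 0.000293 = 0.019028.
Under H₀, SE = √(p₀(1−p₀)/n) = √(0.25·0.75/1708) = √0.000109778 = 0.010477.
z = +0.019028/0.010477 = 1.816.

z = 1.816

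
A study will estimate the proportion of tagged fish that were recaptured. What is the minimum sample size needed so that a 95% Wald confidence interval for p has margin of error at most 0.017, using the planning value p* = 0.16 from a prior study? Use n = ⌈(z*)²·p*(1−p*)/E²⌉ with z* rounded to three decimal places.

For 95% confidence, z* = 1.960.
p*(1−p*) = 0.1344.
(z*)²·p*(1−p*)/E² = 3.841600·0.1344/0.000289 = 1786.543.
⌈1786.543⌉ = 1787.

n = 1787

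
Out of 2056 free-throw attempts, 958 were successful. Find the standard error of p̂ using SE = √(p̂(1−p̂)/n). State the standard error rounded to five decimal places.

With x = 958 successes in n = 2056, p̂ = 0.46595.
p̂(1−p̂) = 0.248841.
Dividing by n and taking the root: √0.000121032 = 0.01100.

SE = 0.01100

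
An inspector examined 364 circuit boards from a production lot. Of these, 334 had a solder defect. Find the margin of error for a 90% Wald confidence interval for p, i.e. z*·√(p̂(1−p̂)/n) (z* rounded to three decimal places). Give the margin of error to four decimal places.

p̂ = 334/364 = 0.91758.
SE = √(p̂(1−p̂)/n) = √(0.075625/364) = 0.014414.
For 90% confidence, z* = 1.645.
Margin of error = z*·SE = 1.645 × 0.014414 = 0.0237.

ME = 0.0237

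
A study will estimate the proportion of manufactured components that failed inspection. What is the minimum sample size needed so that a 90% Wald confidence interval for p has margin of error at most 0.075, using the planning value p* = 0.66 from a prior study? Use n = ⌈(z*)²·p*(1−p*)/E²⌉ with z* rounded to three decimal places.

z* = 1.645 at the 90% level.
p*(1−p*) = 0.66·0.34 = 0.2244.
Required n before rounding: 2.706025 × 0.2244 / 0.075² = 107.952.
⌈107.952⌉ = 108.

n = 108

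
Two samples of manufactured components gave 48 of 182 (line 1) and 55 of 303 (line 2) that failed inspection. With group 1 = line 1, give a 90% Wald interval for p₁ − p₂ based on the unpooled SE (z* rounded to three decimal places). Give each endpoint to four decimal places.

(0.0173, 0.1471)

p̂₁ = 48/182 = 0.26374, p̂₂ = 55/303 = 0.18152; p̂₁ − p̂₂ = 0.08222.
Unpooled SE = √(p̂₁(1−p̂₁)/n₁ + p̂₂(1−p̂₂)/n₂) = √(0.001066920 + 0.000490328) = 0.039462.
z* = 1.645 at the 90% level. Margin of error = 0.06491.
CI: 0.08222 ± 0.06491 = (0.0173, 0.1471).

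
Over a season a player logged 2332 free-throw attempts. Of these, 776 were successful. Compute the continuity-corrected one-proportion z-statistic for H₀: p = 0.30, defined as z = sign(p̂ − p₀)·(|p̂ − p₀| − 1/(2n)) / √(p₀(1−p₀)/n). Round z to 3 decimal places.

With x = 776 successes in n = 2332, p̂ = 0.33276. p̂ − p₀ = 0.032762.
1/(2n) = 0.000214.
Corrected numerator: |0.032762| − 0.000214 = 0.032548.
SE₀ = √(0.30·0.70/2332) = 0.009490.
z = +0.032548/0.009490 = 3.430.

z = 3.430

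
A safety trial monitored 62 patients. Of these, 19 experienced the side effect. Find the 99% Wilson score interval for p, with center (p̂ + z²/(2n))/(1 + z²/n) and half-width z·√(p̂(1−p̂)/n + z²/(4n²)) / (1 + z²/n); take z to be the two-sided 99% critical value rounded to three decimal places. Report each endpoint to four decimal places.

(0.1806, 0.4697)

p̂ = 19/62 = 0.30645; z = 2.576, so z² = 6.635776.
1 + z²/n = 1.107029.
Center = (0.30645 + 0.053514)/1.107029 = 0.32516.
Radicand: p̂(1−p̂)/n + z²/(4n²) = 0.003428049 + 0.000431567 = 0.003859616.
Half-width = z·√(radicand)/denom = 2.576·0.062126/1.107029 = 0.14456.
So the interval runs from 0.1806 to 0.4697.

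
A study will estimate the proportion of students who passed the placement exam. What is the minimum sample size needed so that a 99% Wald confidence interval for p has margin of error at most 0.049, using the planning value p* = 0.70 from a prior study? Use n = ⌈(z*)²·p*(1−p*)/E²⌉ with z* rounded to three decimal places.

z* = 2.576 at the 99% level.
p*(1−p*) = 0.70·0.30 = 0.2100.
(z*)²·p*(1−p*)/E² = 6.635776·0.2100/0.002401 = 580.389.
⌈580.389⌉ = 581.

n = 581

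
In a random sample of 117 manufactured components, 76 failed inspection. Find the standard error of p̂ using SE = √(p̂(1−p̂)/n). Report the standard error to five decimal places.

SE = 0.04411

p̂ = 76/117 = 0.64957.
p̂(1−p̂) = 0.227629.
SE = √(0.227629/117) = 0.04411.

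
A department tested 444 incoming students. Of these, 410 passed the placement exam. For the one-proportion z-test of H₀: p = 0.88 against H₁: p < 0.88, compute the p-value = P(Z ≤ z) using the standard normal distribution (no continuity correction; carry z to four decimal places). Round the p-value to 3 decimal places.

With x = 410 successes in n = 444, p̂ = 0.92342.
Null standard error: √(0.88·0.12/444) = √0.000237838 = 0.015422.
Test statistic (full precision, shown to 4 dp): z = (410/444 − 0.88)/SE₀ ≈ 2.8157.
p-value = P(Z ≤ z) with z = 2.8157 → 0.998.

p-value = 0.998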